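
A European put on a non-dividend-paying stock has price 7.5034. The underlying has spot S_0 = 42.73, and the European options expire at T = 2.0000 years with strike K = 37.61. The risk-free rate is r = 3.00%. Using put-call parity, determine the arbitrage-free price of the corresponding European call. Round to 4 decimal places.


Put-call parity: C - P = S_0 * exp(-qT) - K * exp(-rT).
S_0 * exp(-qT) = 42.7300 * 1.00000000 = 42.73000000
K * exp(-rT) = 37.6100 * 0.94176453 = 35.41976411
C = P + S*exp(-qT) - K*exp(-rT)
C = 7.5034 + 42.73000000 - 35.41976411 = 14.8136

Answer: Call price = 14.8136


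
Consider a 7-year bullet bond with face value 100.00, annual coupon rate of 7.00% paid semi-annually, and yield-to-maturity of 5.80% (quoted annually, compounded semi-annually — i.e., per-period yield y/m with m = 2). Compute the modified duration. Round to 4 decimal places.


Coupon per period c = face * coupon_rate / m = 3.500000
Periods per year m = 2; per-period yield y/m = 0.029000
Number of cashflows N = 14
Cashflows (t years, CF_t, discount factor 1/(1+y/m)^(m*t), PV):
  t = 0.5000: CF_t = 3.500000, DF = 0.971817, PV = 3.401361
  t = 1.0000: CF_t = 3.500000, DF = 0.944429, PV = 3.305501
  t = 1.5000: CF_t = 3.500000, DF = 0.917812, PV = 3.212343
  t = 2.0000: CF_t = 3.500000, DF = 0.891946, PV = 3.121811
  t = 2.5000: CF_t = 3.500000, DF = 0.866808, PV = 3.033830
  t = 3.0000: CF_t = 3.500000, DF = 0.842379, PV = 2.948328
  t = 3.5000: CF_t = 3.500000, DF = 0.818639, PV = 2.865236
  t = 4.0000: CF_t = 3.500000, DF = 0.795567, PV = 2.784486
  t = 4.5000: CF_t = 3.500000, DF = 0.773146, PV = 2.706012
  t = 5.0000: CF_t = 3.500000, DF = 0.751357, PV = 2.629749
  t = 5.5000: CF_t = 3.500000, DF = 0.730182, PV = 2.555636
  t = 6.0000: CF_t = 3.500000, DF = 0.709603, PV = 2.483611
  t = 6.5000: CF_t = 3.500000, DF = 0.689605, PV = 2.413616
  t = 7.0000: CF_t = 103.500000, DF = 0.670170, PV = 69.362558
Price P = sum_t PV_t = 106.824076
First compute Macaulay numerator sum_t t * PV_t:
  t * PV_t at t = 0.5000: 1.700680
  t * PV_t at t = 1.0000: 3.305501
  t * PV_t at t = 1.5000: 4.818515
  t * PV_t at t = 2.0000: 6.243621
  t * PV_t at t = 2.5000: 7.584574
  t * PV_t at t = 3.0000: 8.844984
  t * PV_t at t = 3.5000: 10.028327
  t * PV_t at t = 4.0000: 11.137944
  t * PV_t at t = 4.5000: 12.177053
  t * PV_t at t = 5.0000: 13.148745
  t * PV_t at t = 5.5000: 14.055996
  t * PV_t at t = 6.0000: 14.901665
  t * PV_t at t = 6.5000: 15.688504
  t * PV_t at t = 7.0000: 485.537908
Macaulay duration D = 609.174016 / 106.824076 = 5.702591
Modified duration = D / (1 + y/m) = 5.702591 / (1 + 0.029000) = 5.541877

Answer: Modified duration = 5.5419


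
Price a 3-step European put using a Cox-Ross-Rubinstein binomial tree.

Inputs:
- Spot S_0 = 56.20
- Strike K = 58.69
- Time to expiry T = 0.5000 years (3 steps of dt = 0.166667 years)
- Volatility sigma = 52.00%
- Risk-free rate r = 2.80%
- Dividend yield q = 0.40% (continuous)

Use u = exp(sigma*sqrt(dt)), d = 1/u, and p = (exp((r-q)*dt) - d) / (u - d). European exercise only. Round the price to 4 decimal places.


Answer: Price = V(0,0) = 9.8668

Derivation:
dt = T/N = 0.166667
u = exp(sigma*sqrt(dt)) = 1.236505; d = 1/u = 0.808731
p = (exp((r-q)*dt) - d) / (u - d) = 0.456496
Discount per step: exp(-r*dt) = 0.995344
Stock lattice S(k, i) with i counting down-moves:
  k=0: S(0,0) = 56.2000
  k=1: S(1,0) = 69.4916; S(1,1) = 45.4507
  k=2: S(2,0) = 85.9267; S(2,1) = 56.2000; S(2,2) = 36.7574
  k=3: S(3,0) = 106.2489; S(3,1) = 69.4916; S(3,2) = 45.4507; S(3,3) = 29.7268
Terminal payoffs V(N, i) = max(K - S_T, 0):
  V(3,0) = 0.000000; V(3,1) = 0.000000; V(3,2) = 13.239326; V(3,3) = 28.963187
Backward induction: V(k, i) = exp(-r*dt) * [p * V(k+1, i) + (1-p) * V(k+1, i+1)].
  V(2,0) = exp(-r*dt) * [p*0.000000 + (1-p)*0.000000] = 0.000000
  V(2,1) = exp(-r*dt) * [p*0.000000 + (1-p)*13.239326] = 7.162131
  V(2,2) = exp(-r*dt) * [p*13.239326 + (1-p)*28.963187] = 21.683886
  V(1,0) = exp(-r*dt) * [p*0.000000 + (1-p)*7.162131] = 3.874526
  V(1,1) = exp(-r*dt) * [p*7.162131 + (1-p)*21.683886] = 14.984677
  V(0,0) = exp(-r*dt) * [p*3.874526 + (1-p)*14.984677] = 9.866789


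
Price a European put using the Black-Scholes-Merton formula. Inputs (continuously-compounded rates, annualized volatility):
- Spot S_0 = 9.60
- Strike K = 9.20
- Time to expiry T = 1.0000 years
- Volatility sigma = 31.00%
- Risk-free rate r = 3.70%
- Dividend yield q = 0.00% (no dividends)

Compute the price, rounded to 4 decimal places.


d1 = (ln(S/K) + (r - q + 0.5*sigma^2) * T) / (sigma * sqrt(T)) = 0.41164392
d2 = d1 - sigma * sqrt(T) = 0.10164392
exp(-rT) = 0.96367614; exp(-qT) = 1.00000000
P = K * exp(-rT) * N(-d2) - S_0 * exp(-qT) * N(-d1)
N(-d1) = 0.34030022; N(-d2) = 0.45951966
P = 9.2000 * 0.96367614 * 0.45951966 - 9.6000 * 1.00000000 * 0.34030022 = 0.8071

Answer: Price = 0.8071


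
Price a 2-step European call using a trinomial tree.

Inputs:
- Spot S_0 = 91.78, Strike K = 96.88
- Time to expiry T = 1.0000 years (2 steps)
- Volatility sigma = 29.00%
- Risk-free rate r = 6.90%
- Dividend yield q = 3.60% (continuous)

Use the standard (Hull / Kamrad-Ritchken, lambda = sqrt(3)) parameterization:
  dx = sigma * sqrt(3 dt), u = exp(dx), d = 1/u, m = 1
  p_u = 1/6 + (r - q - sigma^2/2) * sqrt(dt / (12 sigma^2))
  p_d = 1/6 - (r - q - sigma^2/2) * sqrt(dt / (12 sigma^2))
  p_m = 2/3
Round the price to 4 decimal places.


Answer: Price = V(0,0) = 8.9450

Derivation:
dt = T/N = 0.500000; dx = sigma*sqrt(3*dt) = 0.355176
u = exp(dx) = 1.426432; d = 1/u = 0.701050
p_u = 0.160297, p_m = 0.666667, p_d = 0.173037
Discount per step: exp(-r*dt) = 0.966088
Stock lattice S(k, j) with j the centered position index:
  k=0: S(0,+0) = 91.7800
  k=1: S(1,-1) = 64.3424; S(1,+0) = 91.7800; S(1,+1) = 130.9179
  k=2: S(2,-2) = 45.1072; S(2,-1) = 64.3424; S(2,+0) = 91.7800; S(2,+1) = 130.9179; S(2,+2) = 186.7454
Terminal payoffs V(N, j) = max(S_T - K, 0):
  V(2,-2) = 0.000000; V(2,-1) = 0.000000; V(2,+0) = 0.000000; V(2,+1) = 34.037902; V(2,+2) = 89.865445
Backward induction: V(k, j) = exp(-r*dt) * [p_u * V(k+1, j+1) + p_m * V(k+1, j) + p_d * V(k+1, j-1)]
  V(1,-1) = exp(-r*dt) * [p_u*0.000000 + p_m*0.000000 + p_d*0.000000] = 0.000000
  V(1,+0) = exp(-r*dt) * [p_u*34.037902 + p_m*0.000000 + p_d*0.000000] = 5.271132
  V(1,+1) = exp(-r*dt) * [p_u*89.865445 + p_m*34.037902 + p_d*0.000000] = 35.839036
  V(0,+0) = exp(-r*dt) * [p_u*35.839036 + p_m*5.271132 + p_d*0.000000] = 8.944976


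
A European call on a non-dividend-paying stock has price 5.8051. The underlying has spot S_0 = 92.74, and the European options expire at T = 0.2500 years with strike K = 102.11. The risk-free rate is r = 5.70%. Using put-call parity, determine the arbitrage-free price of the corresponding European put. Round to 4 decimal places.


Put-call parity: C - P = S_0 * exp(-qT) - K * exp(-rT).
S_0 * exp(-qT) = 92.7400 * 1.00000000 = 92.74000000
K * exp(-rT) = 102.1100 * 0.98585105 = 100.66525079
P = C - S*exp(-qT) + K*exp(-rT)
P = 5.8051 - 92.74000000 + 100.66525079 = 13.7304

Answer: Put price = 13.7304


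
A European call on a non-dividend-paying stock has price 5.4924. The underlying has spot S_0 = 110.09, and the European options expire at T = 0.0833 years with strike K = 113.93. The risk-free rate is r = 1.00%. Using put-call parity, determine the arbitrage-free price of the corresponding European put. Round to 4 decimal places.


Put-call parity: C - P = S_0 * exp(-qT) - K * exp(-rT).
S_0 * exp(-qT) = 110.0900 * 1.00000000 = 110.09000000
K * exp(-rT) = 113.9300 * 0.99916735 = 113.83513583
P = C - S*exp(-qT) + K*exp(-rT)
P = 5.4924 - 110.09000000 + 113.83513583 = 9.2375

Answer: Put price = 9.2375


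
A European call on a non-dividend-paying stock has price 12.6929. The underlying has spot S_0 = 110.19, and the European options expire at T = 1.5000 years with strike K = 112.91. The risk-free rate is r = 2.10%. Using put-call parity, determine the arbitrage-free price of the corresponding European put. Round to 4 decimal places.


Put-call parity: C - P = S_0 * exp(-qT) - K * exp(-rT).
S_0 * exp(-qT) = 110.1900 * 1.00000000 = 110.19000000
K * exp(-rT) = 112.9100 * 0.96899096 = 109.40876889
P = C - S*exp(-qT) + K*exp(-rT)
P = 12.6929 - 110.19000000 + 109.40876889 = 11.9117

Answer: Put price = 11.9117


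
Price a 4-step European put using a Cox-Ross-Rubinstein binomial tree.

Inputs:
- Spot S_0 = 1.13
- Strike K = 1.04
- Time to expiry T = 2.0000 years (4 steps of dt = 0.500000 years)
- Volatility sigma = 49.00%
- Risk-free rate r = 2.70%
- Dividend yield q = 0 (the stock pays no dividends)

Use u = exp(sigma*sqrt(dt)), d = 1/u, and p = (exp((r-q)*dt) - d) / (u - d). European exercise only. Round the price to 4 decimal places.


dt = T/N = 0.500000
u = exp(sigma*sqrt(dt)) = 1.414084; d = 1/u = 0.707171
p = (exp((r-q)*dt) - d) / (u - d) = 0.433462
Discount per step: exp(-r*dt) = 0.986591
Stock lattice S(k, i) with i counting down-moves:
  k=0: S(0,0) = 1.1300
  k=1: S(1,0) = 1.5979; S(1,1) = 0.7991
  k=2: S(2,0) = 2.2596; S(2,1) = 1.1300; S(2,2) = 0.5651
  k=3: S(3,0) = 3.1952; S(3,1) = 1.5979; S(3,2) = 0.7991; S(3,3) = 0.3996
  k=4: S(4,0) = 4.5184; S(4,1) = 2.2596; S(4,2) = 1.1300; S(4,3) = 0.5651; S(4,4) = 0.2826
Terminal payoffs V(N, i) = max(K - S_T, 0):
  V(4,0) = 0.000000; V(4,1) = 0.000000; V(4,2) = 0.000000; V(4,3) = 0.474897; V(4,4) = 0.757397
Backward induction: V(k, i) = exp(-r*dt) * [p * V(k+1, i) + (1-p) * V(k+1, i+1)].
  V(3,0) = exp(-r*dt) * [p*0.000000 + (1-p)*0.000000] = 0.000000
  V(3,1) = exp(-r*dt) * [p*0.000000 + (1-p)*0.000000] = 0.000000
  V(3,2) = exp(-r*dt) * [p*0.000000 + (1-p)*0.474897] = 0.265439
  V(3,3) = exp(-r*dt) * [p*0.474897 + (1-p)*0.757397] = 0.626430
  V(2,0) = exp(-r*dt) * [p*0.000000 + (1-p)*0.000000] = 0.000000
  V(2,1) = exp(-r*dt) * [p*0.000000 + (1-p)*0.265439] = 0.148365
  V(2,2) = exp(-r*dt) * [p*0.265439 + (1-p)*0.626430] = 0.463652
  V(1,0) = exp(-r*dt) * [p*0.000000 + (1-p)*0.148365] = 0.082927
  V(1,1) = exp(-r*dt) * [p*0.148365 + (1-p)*0.463652] = 0.322602
  V(0,0) = exp(-r*dt) * [p*0.082927 + (1-p)*0.322602] = 0.215779

Answer: Price = V(0,0) = 0.2158


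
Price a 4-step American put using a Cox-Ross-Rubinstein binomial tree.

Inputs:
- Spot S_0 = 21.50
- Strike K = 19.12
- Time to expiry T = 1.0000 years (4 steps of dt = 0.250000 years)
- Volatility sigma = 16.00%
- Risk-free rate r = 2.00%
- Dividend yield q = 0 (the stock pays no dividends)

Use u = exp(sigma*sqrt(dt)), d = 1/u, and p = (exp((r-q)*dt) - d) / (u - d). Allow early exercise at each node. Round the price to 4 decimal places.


dt = T/N = 0.250000
u = exp(sigma*sqrt(dt)) = 1.083287; d = 1/u = 0.923116
p = (exp((r-q)*dt) - d) / (u - d) = 0.511306
Discount per step: exp(-r*dt) = 0.995012
Stock lattice S(k, i) with i counting down-moves:
  k=0: S(0,0) = 21.5000
  k=1: S(1,0) = 23.2907; S(1,1) = 19.8470
  k=2: S(2,0) = 25.2305; S(2,1) = 21.5000; S(2,2) = 18.3211
  k=3: S(3,0) = 27.3319; S(3,1) = 23.2907; S(3,2) = 19.8470; S(3,3) = 16.9125
  k=4: S(4,0) = 29.6082; S(4,1) = 25.2305; S(4,2) = 21.5000; S(4,3) = 18.3211; S(4,4) = 15.6122
Terminal payoffs V(N, i) = max(K - S_T, 0):
  V(4,0) = 0.000000; V(4,1) = 0.000000; V(4,2) = 0.000000; V(4,3) = 0.798909; V(4,4) = 3.507796
Backward induction: V(k, i) = exp(-r*dt) * [p * V(k+1, i) + (1-p) * V(k+1, i+1)]; then take max(V_cont, immediate exercise) for American.
  V(3,0) = exp(-r*dt) * [p*0.000000 + (1-p)*0.000000] = 0.000000; exercise = 0.000000; V(3,0) = max -> 0.000000
  V(3,1) = exp(-r*dt) * [p*0.000000 + (1-p)*0.000000] = 0.000000; exercise = 0.000000; V(3,1) = max -> 0.000000
  V(3,2) = exp(-r*dt) * [p*0.000000 + (1-p)*0.798909] = 0.388475; exercise = 0.000000; V(3,2) = max -> 0.388475
  V(3,3) = exp(-r*dt) * [p*0.798909 + (1-p)*3.507796] = 2.112140; exercise = 2.207501; V(3,3) = max -> 2.207501
  V(2,0) = exp(-r*dt) * [p*0.000000 + (1-p)*0.000000] = 0.000000; exercise = 0.000000; V(2,0) = max -> 0.000000
  V(2,1) = exp(-r*dt) * [p*0.000000 + (1-p)*0.388475] = 0.188899; exercise = 0.000000; V(2,1) = max -> 0.188899
  V(2,2) = exp(-r*dt) * [p*0.388475 + (1-p)*2.207501] = 1.271052; exercise = 0.798909; V(2,2) = max -> 1.271052
  V(1,0) = exp(-r*dt) * [p*0.000000 + (1-p)*0.188899] = 0.091853; exercise = 0.000000; V(1,0) = max -> 0.091853
  V(1,1) = exp(-r*dt) * [p*0.188899 + (1-p)*1.271052] = 0.714161; exercise = 0.000000; V(1,1) = max -> 0.714161
  V(0,0) = exp(-r*dt) * [p*0.091853 + (1-p)*0.714161] = 0.393997; exercise = 0.000000; V(0,0) = max -> 0.393997

Answer: Price = V(0,0) = 0.3940


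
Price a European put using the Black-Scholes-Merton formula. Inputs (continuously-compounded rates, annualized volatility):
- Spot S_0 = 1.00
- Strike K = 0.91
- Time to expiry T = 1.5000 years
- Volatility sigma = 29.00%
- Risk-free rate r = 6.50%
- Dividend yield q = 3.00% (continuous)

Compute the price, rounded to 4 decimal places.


d1 = (ln(S/K) + (r - q + 0.5*sigma^2) * T) / (sigma * sqrt(T)) = 0.59093427
d2 = d1 - sigma * sqrt(T) = 0.23575826
exp(-rT) = 0.90710234; exp(-qT) = 0.95599748
P = K * exp(-rT) * N(-d2) - S_0 * exp(-qT) * N(-d1)
N(-d1) = 0.27728223; N(-d2) = 0.40681013
P = 0.9100 * 0.90710234 * 0.40681013 - 1.0000 * 0.95599748 * 0.27728223 = 0.0707

Answer: Price = 0.0707


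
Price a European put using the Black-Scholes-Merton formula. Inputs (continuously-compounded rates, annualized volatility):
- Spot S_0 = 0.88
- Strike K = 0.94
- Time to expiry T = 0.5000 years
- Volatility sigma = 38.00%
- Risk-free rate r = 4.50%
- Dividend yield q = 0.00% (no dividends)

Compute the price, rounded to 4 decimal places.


d1 = (ln(S/K) + (r - q + 0.5*sigma^2) * T) / (sigma * sqrt(T)) = -0.02738352
d2 = d1 - sigma * sqrt(T) = -0.29608410
exp(-rT) = 0.97775124; exp(-qT) = 1.00000000
P = K * exp(-rT) * N(-d2) - S_0 * exp(-qT) * N(-d1)
N(-d1) = 0.51092308; N(-d2) = 0.61641707
P = 0.9400 * 0.97775124 * 0.61641707 - 0.8800 * 1.00000000 * 0.51092308 = 0.1169

Answer: Price = 0.1169


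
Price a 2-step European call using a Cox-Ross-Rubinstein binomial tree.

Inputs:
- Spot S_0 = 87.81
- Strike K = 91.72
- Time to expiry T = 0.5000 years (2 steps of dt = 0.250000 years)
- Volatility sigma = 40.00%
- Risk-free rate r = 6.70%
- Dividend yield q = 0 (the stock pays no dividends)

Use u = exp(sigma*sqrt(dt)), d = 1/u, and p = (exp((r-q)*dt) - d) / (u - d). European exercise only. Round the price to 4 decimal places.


dt = T/N = 0.250000
u = exp(sigma*sqrt(dt)) = 1.221403; d = 1/u = 0.818731
p = (exp((r-q)*dt) - d) / (u - d) = 0.492113
Discount per step: exp(-r*dt) = 0.983390
Stock lattice S(k, i) with i counting down-moves:
  k=0: S(0,0) = 87.8100
  k=1: S(1,0) = 107.2514; S(1,1) = 71.8927
  k=2: S(2,0) = 130.9971; S(2,1) = 87.8100; S(2,2) = 58.8608
Terminal payoffs V(N, i) = max(S_T - K, 0):
  V(2,0) = 39.277127; V(2,1) = 0.000000; V(2,2) = 0.000000
Backward induction: V(k, i) = exp(-r*dt) * [p * V(k+1, i) + (1-p) * V(k+1, i+1)].
  V(1,0) = exp(-r*dt) * [p*39.277127 + (1-p)*0.000000] = 19.007742
  V(1,1) = exp(-r*dt) * [p*0.000000 + (1-p)*0.000000] = 0.000000
  V(0,0) = exp(-r*dt) * [p*19.007742 + (1-p)*0.000000] = 9.198592

Answer: Price = V(0,0) = 9.1986


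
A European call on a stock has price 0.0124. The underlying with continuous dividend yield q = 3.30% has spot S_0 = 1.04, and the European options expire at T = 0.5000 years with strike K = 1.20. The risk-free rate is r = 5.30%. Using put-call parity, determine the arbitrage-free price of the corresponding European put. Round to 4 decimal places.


Put-call parity: C - P = S_0 * exp(-qT) - K * exp(-rT).
S_0 * exp(-qT) = 1.0400 * 0.98363538 = 1.02298079
K * exp(-rT) = 1.2000 * 0.97384804 = 1.16861765
P = C - S*exp(-qT) + K*exp(-rT)
P = 0.0124 - 1.02298079 + 1.16861765 = 0.1580

Answer: Put price = 0.1580


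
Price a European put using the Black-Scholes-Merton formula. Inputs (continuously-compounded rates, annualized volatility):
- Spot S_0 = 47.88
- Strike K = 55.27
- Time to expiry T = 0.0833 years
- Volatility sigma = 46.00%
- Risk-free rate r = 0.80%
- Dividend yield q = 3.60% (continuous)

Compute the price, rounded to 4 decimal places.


d1 = (ln(S/K) + (r - q + 0.5*sigma^2) * T) / (sigma * sqrt(T)) = -1.03229523
d2 = d1 - sigma * sqrt(T) = -1.16505923
exp(-rT) = 0.99933382; exp(-qT) = 0.99700569
P = K * exp(-rT) * N(-d2) - S_0 * exp(-qT) * N(-d1)
N(-d1) = 0.84903308; N(-d2) = 0.87800249
P = 55.2700 * 0.99933382 * 0.87800249 - 47.8800 * 0.99700569 * 0.84903308 = 7.9649

Answer: Price = 7.9649


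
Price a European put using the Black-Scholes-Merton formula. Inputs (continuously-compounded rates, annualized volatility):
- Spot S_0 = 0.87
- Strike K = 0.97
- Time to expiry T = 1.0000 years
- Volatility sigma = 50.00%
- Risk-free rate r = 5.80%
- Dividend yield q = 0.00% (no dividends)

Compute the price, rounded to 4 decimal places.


d1 = (ln(S/K) + (r - q + 0.5*sigma^2) * T) / (sigma * sqrt(T)) = 0.14839428
d2 = d1 - sigma * sqrt(T) = -0.35160572
exp(-rT) = 0.94364995; exp(-qT) = 1.00000000
P = K * exp(-rT) * N(-d2) - S_0 * exp(-qT) * N(-d1)
N(-d1) = 0.44101581; N(-d2) = 0.63743301
P = 0.9700 * 0.94364995 * 0.63743301 - 0.8700 * 1.00000000 * 0.44101581 = 0.1998

Answer: Price = 0.1998


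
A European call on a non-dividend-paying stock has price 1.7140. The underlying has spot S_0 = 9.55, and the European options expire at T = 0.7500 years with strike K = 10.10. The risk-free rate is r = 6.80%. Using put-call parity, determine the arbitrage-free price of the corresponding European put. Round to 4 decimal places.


Answer: Put price = 1.7618

Derivation:
Put-call parity: C - P = S_0 * exp(-qT) - K * exp(-rT).
S_0 * exp(-qT) = 9.5500 * 1.00000000 = 9.55000000
K * exp(-rT) = 10.1000 * 0.95027867 = 9.59781457
P = C - S*exp(-qT) + K*exp(-rT)
P = 1.7140 - 9.55000000 + 9.59781457 = 1.7618


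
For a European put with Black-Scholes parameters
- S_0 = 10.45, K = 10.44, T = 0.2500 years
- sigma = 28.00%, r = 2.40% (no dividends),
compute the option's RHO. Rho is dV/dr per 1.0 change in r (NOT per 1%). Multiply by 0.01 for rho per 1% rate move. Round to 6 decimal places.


d1 = 0.1196956854; d2 = -0.0203043146
phi(d1) = 0.3960946577; exp(-qT) = 1.0000000000; exp(-rT) = 0.9940179641
N(-d2) = 0.5080996930
Rho = -K*T*exp(-rT)*N(-d2) = -10.4400 * 0.2500 * 0.9940179641 * 0.5080996930 = -1.318207

Answer: Rho = -1.318207


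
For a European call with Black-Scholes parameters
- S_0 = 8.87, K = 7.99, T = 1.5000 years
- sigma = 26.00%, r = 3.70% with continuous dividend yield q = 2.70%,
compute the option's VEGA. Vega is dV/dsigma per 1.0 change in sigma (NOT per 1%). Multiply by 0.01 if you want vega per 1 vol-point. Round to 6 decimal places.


Answer: Vega = 3.608006

Derivation:
d1 = 0.5344410922; d2 = 0.2160074256
phi(d1) = 0.3458492911; exp(-qT) = 0.9603091645; exp(-rT) = 0.9460120237
Vega = S * exp(-qT) * phi(d1) * sqrt(T) = 8.8700 * 0.9603091645 * 0.3458492911 * 1.2247448714 = 3.608006


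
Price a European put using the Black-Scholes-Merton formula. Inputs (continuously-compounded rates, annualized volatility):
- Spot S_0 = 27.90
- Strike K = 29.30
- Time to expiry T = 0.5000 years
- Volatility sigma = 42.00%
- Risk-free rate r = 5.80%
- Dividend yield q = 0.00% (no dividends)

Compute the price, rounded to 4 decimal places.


Answer: Price = 3.6154

Derivation:
d1 = (ln(S/K) + (r - q + 0.5*sigma^2) * T) / (sigma * sqrt(T)) = 0.08128082
d2 = d1 - sigma * sqrt(T) = -0.21570403
exp(-rT) = 0.97141646; exp(-qT) = 1.00000000
P = K * exp(-rT) * N(-d2) - S_0 * exp(-qT) * N(-d1)
N(-d1) = 0.46760931; N(-d2) = 0.58539077
P = 29.3000 * 0.97141646 * 0.58539077 - 27.9000 * 1.00000000 * 0.46760931 = 3.6154


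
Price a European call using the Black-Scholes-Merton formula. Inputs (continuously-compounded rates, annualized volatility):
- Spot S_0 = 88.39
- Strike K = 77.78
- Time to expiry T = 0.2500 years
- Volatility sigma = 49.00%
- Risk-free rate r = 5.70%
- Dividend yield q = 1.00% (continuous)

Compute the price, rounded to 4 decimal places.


Answer: Price = 15.0429

Derivation:
d1 = (ln(S/K) + (r - q + 0.5*sigma^2) * T) / (sigma * sqrt(T)) = 0.69239597
d2 = d1 - sigma * sqrt(T) = 0.44739597
exp(-rT) = 0.98585105; exp(-qT) = 0.99750312
C = S_0 * exp(-qT) * N(d1) - K * exp(-rT) * N(d2)
N(d1) = 0.75565565; N(d2) = 0.67270541
C = 88.3900 * 0.99750312 * 0.75565565 - 77.7800 * 0.98585105 * 0.67270541 = 15.0429


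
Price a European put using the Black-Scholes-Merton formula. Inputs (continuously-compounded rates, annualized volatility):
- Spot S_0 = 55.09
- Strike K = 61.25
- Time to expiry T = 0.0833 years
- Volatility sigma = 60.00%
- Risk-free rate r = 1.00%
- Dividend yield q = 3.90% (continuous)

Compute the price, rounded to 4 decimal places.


Answer: Price = 7.9071

Derivation:
d1 = (ln(S/K) + (r - q + 0.5*sigma^2) * T) / (sigma * sqrt(T)) = -0.53945315
d2 = d1 - sigma * sqrt(T) = -0.71262359
exp(-rT) = 0.99916735; exp(-qT) = 0.99675657
P = K * exp(-rT) * N(-d2) - S_0 * exp(-qT) * N(-d1)
N(-d1) = 0.70521289; N(-d2) = 0.76196064
P = 61.2500 * 0.99916735 * 0.76196064 - 55.0900 * 0.99675657 * 0.70521289 = 7.9071


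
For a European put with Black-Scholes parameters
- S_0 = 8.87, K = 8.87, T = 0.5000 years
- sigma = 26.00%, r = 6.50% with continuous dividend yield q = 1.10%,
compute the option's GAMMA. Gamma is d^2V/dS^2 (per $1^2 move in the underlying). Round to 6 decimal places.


Answer: Gamma = 0.236460

Derivation:
d1 = 0.2387845207; d2 = 0.0549367576
phi(d1) = 0.3877294188; exp(-qT) = 0.9945150973; exp(-rT) = 0.9680224498
Gamma = exp(-qT) * phi(d1) / (S * sigma * sqrt(T)) = 0.9945150973 * 0.3877294188 / (8.8700 * 0.2600 * 0.7071067812) = 0.236460


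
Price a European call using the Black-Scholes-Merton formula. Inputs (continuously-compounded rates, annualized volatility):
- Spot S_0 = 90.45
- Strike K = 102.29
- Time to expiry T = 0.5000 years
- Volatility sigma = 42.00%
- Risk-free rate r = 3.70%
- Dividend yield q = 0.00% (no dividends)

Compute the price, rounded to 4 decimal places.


Answer: Price = 6.9675

Derivation:
d1 = (ln(S/K) + (r - q + 0.5*sigma^2) * T) / (sigma * sqrt(T)) = -0.20342689
d2 = d1 - sigma * sqrt(T) = -0.50041174
exp(-rT) = 0.98167007; exp(-qT) = 1.00000000
C = S_0 * exp(-qT) * N(d1) - K * exp(-rT) * N(d2)
N(d1) = 0.41940069; N(d2) = 0.30839259
C = 90.4500 * 1.00000000 * 0.41940069 - 102.2900 * 0.98167007 * 0.30839259 = 6.9675


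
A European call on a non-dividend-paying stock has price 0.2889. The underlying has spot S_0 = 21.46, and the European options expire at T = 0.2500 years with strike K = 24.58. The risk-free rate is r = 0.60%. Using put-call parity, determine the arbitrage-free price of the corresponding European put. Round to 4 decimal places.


Put-call parity: C - P = S_0 * exp(-qT) - K * exp(-rT).
S_0 * exp(-qT) = 21.4600 * 1.00000000 = 21.46000000
K * exp(-rT) = 24.5800 * 0.99850112 = 24.54315764
P = C - S*exp(-qT) + K*exp(-rT)
P = 0.2889 - 21.46000000 + 24.54315764 = 3.3721

Answer: Put price = 3.3721


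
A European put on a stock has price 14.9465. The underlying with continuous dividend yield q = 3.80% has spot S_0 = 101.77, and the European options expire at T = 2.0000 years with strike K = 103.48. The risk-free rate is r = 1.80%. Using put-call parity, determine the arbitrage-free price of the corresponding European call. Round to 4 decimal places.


Answer: Call price = 9.4476

Derivation:
Put-call parity: C - P = S_0 * exp(-qT) - K * exp(-rT).
S_0 * exp(-qT) = 101.7700 * 0.92681621 = 94.32208534
K * exp(-rT) = 103.4800 * 0.96464029 = 99.82097757
C = P + S*exp(-qT) - K*exp(-rT)
C = 14.9465 + 94.32208534 - 99.82097757 = 9.4476


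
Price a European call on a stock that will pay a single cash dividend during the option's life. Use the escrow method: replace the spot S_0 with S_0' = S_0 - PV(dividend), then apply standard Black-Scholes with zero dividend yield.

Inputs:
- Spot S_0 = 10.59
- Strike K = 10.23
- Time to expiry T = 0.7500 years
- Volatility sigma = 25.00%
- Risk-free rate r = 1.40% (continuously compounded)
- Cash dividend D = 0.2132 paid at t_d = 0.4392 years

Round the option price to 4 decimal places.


PV(D) = D * exp(-r * t_d) = 0.2132 * 0.99387007 = 0.21189310
S_0' = S_0 - PV(D) = 10.5900 - 0.21189310 = 10.37810690
d1 = (ln(S_0'/K) + (r + sigma^2/2)*T) / (sigma*sqrt(T)) = 0.22314081
d2 = d1 - sigma*sqrt(T) = 0.00663446
exp(-rT) = 0.98955493
N(d1) = 0.58828704; N(d2) = 0.50264675
C = S_0' * N(d1) - K * exp(-rT) * N(d2) = 10.37810690 * 0.58828704 - 10.2300 * 0.98955493 * 0.50264675 = 1.0169

Answer: Price = 1.0169


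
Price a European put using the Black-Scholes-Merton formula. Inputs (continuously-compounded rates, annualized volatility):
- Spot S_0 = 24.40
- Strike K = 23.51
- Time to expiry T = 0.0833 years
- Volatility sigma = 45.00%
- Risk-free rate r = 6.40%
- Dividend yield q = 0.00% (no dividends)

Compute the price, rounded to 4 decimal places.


Answer: Price = 0.7951

Derivation:
d1 = (ln(S/K) + (r - q + 0.5*sigma^2) * T) / (sigma * sqrt(T)) = 0.39208074
d2 = d1 - sigma * sqrt(T) = 0.26220291
exp(-rT) = 0.99468299; exp(-qT) = 1.00000000
P = K * exp(-rT) * N(-d2) - S_0 * exp(-qT) * N(-d1)
N(-d1) = 0.34749928; N(-d2) = 0.39658250
P = 23.5100 * 0.99468299 * 0.39658250 - 24.4000 * 1.00000000 * 0.34749928 = 0.7951


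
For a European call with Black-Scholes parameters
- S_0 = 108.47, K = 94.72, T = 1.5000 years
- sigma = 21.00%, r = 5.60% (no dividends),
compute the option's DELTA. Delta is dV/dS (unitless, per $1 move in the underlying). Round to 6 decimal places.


d1 = 0.9822199818; d2 = 0.7250235588
phi(d1) = 0.2462725131; exp(-qT) = 1.0000000000; exp(-rT) = 0.9194312561
N(d1) = 0.8370042572
Delta = exp(-qT) * N(d1) = 1.0000000000 * 0.8370042572 = 0.837004

Answer: Delta = 0.837004


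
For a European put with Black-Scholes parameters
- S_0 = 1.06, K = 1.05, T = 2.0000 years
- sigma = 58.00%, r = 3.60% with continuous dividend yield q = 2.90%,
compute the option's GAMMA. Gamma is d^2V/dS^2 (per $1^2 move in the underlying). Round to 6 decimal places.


d1 = 0.4387460349; d2 = -0.3814978313
phi(d1) = 0.3623344586; exp(-qT) = 0.9436499474; exp(-rT) = 0.9305308958
Gamma = exp(-qT) * phi(d1) / (S * sigma * sqrt(T)) = 0.9436499474 * 0.3623344586 / (1.0600 * 0.5800 * 1.4142135624) = 0.393253

Answer: Gamma = 0.393253


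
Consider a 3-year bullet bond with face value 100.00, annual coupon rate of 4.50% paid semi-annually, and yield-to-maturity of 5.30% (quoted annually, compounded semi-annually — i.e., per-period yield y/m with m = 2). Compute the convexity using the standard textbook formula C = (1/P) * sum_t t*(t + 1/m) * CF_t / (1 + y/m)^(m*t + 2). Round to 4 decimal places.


Answer: Convexity = 9.2487

Derivation:
Coupon per period c = face * coupon_rate / m = 2.250000
Periods per year m = 2; per-period yield y/m = 0.026500
Number of cashflows N = 6
Cashflows (t years, CF_t, discount factor 1/(1+y/m)^(m*t), PV):
  t = 0.5000: CF_t = 2.250000, DF = 0.974184, PV = 2.191914
  t = 1.0000: CF_t = 2.250000, DF = 0.949035, PV = 2.135328
  t = 1.5000: CF_t = 2.250000, DF = 0.924535, PV = 2.080203
  t = 2.0000: CF_t = 2.250000, DF = 0.900667, PV = 2.026500
  t = 2.5000: CF_t = 2.250000, DF = 0.877415, PV = 1.974185
  t = 3.0000: CF_t = 102.250000, DF = 0.854764, PV = 87.399630
Price P = sum_t PV_t = 97.807760
Convexity numerator sum_t t*(t + 1/m) * CF_t / (1+y/m)^(m*t + 2):
  t = 0.5000: term = 1.040101
  t = 1.0000: term = 3.039751
  t = 1.5000: term = 5.922554
  t = 2.0000: term = 9.616096
  t = 2.5000: term = 14.051772
  t = 3.0000: term = 870.925459
Convexity = (1/P) * sum = 904.595733 / 97.807760 = 9.248711


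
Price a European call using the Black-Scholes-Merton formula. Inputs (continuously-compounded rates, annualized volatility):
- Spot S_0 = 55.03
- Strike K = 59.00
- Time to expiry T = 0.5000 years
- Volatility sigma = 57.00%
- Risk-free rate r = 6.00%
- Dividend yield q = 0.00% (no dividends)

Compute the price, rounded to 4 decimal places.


d1 = (ln(S/K) + (r - q + 0.5*sigma^2) * T) / (sigma * sqrt(T)) = 0.10312854
d2 = d1 - sigma * sqrt(T) = -0.29992233
exp(-rT) = 0.97044553; exp(-qT) = 1.00000000
C = S_0 * exp(-qT) * N(d1) - K * exp(-rT) * N(d2)
N(d1) = 0.54106952; N(d2) = 0.38211820
C = 55.0300 * 1.00000000 * 0.54106952 - 59.0000 * 0.97044553 * 0.38211820 = 7.8964

Answer: Price = 7.8964


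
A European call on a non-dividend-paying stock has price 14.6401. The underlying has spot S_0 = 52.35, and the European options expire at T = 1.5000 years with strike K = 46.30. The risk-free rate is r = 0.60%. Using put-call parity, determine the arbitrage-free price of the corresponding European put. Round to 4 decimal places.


Put-call parity: C - P = S_0 * exp(-qT) - K * exp(-rT).
S_0 * exp(-qT) = 52.3500 * 1.00000000 = 52.35000000
K * exp(-rT) = 46.3000 * 0.99104038 = 45.88516954
P = C - S*exp(-qT) + K*exp(-rT)
P = 14.6401 - 52.35000000 + 45.88516954 = 8.1753

Answer: Put price = 8.1753


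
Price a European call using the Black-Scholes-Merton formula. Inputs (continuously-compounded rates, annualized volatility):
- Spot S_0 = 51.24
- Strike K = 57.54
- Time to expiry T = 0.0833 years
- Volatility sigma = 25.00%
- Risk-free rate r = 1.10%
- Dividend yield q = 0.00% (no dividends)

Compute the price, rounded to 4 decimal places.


Answer: Price = 0.0922

Derivation:
d1 = (ln(S/K) + (r - q + 0.5*sigma^2) * T) / (sigma * sqrt(T)) = -1.55833236
d2 = d1 - sigma * sqrt(T) = -1.63048671
exp(-rT) = 0.99908412; exp(-qT) = 1.00000000
C = S_0 * exp(-qT) * N(d1) - K * exp(-rT) * N(d2)
N(d1) = 0.05957724; N(d2) = 0.05149934
C = 51.2400 * 1.00000000 * 0.05957724 - 57.5400 * 0.99908412 * 0.05149934 = 0.0922


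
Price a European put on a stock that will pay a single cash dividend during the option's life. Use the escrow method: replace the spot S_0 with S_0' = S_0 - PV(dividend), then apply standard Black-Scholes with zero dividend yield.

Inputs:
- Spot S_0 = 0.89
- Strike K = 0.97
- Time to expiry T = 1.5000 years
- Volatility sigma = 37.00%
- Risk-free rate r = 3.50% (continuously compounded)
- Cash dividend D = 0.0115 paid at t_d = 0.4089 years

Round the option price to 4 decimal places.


Answer: Price = 0.1829

Derivation:
PV(D) = D * exp(-r * t_d) = 0.0115 * 0.98579042 = 0.01133659
S_0' = S_0 - PV(D) = 0.8900 - 0.01133659 = 0.87866341
d1 = (ln(S_0'/K) + (r + sigma^2/2)*T) / (sigma*sqrt(T)) = 0.12419758
d2 = d1 - sigma*sqrt(T) = -0.32895802
exp(-rT) = 0.94885432
N(-d1) = 0.45057942; N(-d2) = 0.62890629
P = K * exp(-rT) * N(-d2) - S_0' * N(-d1) = 0.9700 * 0.94885432 * 0.62890629 - 0.87866341 * 0.45057942 = 0.1829


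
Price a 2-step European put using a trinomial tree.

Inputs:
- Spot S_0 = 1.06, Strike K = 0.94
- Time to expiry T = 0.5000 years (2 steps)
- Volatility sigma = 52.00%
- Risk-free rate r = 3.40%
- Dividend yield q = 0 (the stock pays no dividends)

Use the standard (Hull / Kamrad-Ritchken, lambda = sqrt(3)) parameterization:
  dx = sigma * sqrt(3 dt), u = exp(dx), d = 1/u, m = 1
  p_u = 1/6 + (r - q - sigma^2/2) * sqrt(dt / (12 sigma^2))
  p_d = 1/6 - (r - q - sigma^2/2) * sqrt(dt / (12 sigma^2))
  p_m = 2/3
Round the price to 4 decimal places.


Answer: Price = V(0,0) = 0.0865

Derivation:
dt = T/N = 0.250000; dx = sigma*sqrt(3*dt) = 0.450333
u = exp(dx) = 1.568835; d = 1/u = 0.637416
p_u = 0.138576, p_m = 0.666667, p_d = 0.194757
Discount per step: exp(-r*dt) = 0.991536
Stock lattice S(k, j) with j the centered position index:
  k=0: S(0,+0) = 1.0600
  k=1: S(1,-1) = 0.6757; S(1,+0) = 1.0600; S(1,+1) = 1.6630
  k=2: S(2,-2) = 0.4307; S(2,-1) = 0.6757; S(2,+0) = 1.0600; S(2,+1) = 1.6630; S(2,+2) = 2.6089
Terminal payoffs V(N, j) = max(K - S_T, 0):
  V(2,-2) = 0.509323; V(2,-1) = 0.264339; V(2,+0) = 0.000000; V(2,+1) = 0.000000; V(2,+2) = 0.000000
Backward induction: V(k, j) = exp(-r*dt) * [p_u * V(k+1, j+1) + p_m * V(k+1, j) + p_d * V(k+1, j-1)]
  V(1,-1) = exp(-r*dt) * [p_u*0.000000 + p_m*0.264339 + p_d*0.509323] = 0.273089
  V(1,+0) = exp(-r*dt) * [p_u*0.000000 + p_m*0.000000 + p_d*0.264339] = 0.051046
  V(1,+1) = exp(-r*dt) * [p_u*0.000000 + p_m*0.000000 + p_d*0.000000] = 0.000000
  V(0,+0) = exp(-r*dt) * [p_u*0.000000 + p_m*0.051046 + p_d*0.273089] = 0.086479


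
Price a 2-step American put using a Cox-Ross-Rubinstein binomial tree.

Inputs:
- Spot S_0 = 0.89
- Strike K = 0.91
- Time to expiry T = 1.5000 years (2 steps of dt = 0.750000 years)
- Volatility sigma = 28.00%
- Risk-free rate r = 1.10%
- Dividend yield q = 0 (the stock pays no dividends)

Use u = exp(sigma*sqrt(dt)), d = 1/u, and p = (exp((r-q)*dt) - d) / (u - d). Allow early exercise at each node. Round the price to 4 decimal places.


dt = T/N = 0.750000
u = exp(sigma*sqrt(dt)) = 1.274415; d = 1/u = 0.784674
p = (exp((r-q)*dt) - d) / (u - d) = 0.456589
Discount per step: exp(-r*dt) = 0.991784
Stock lattice S(k, i) with i counting down-moves:
  k=0: S(0,0) = 0.8900
  k=1: S(1,0) = 1.1342; S(1,1) = 0.6984
  k=2: S(2,0) = 1.4455; S(2,1) = 0.8900; S(2,2) = 0.5480
Terminal payoffs V(N, i) = max(K - S_T, 0):
  V(2,0) = 0.000000; V(2,1) = 0.020000; V(2,2) = 0.362015
Backward induction: V(k, i) = exp(-r*dt) * [p * V(k+1, i) + (1-p) * V(k+1, i+1)]; then take max(V_cont, immediate exercise) for American.
  V(1,0) = exp(-r*dt) * [p*0.000000 + (1-p)*0.020000] = 0.010779; exercise = 0.000000; V(1,0) = max -> 0.010779
  V(1,1) = exp(-r*dt) * [p*0.020000 + (1-p)*0.362015] = 0.204164; exercise = 0.211640; V(1,1) = max -> 0.211640
  V(0,0) = exp(-r*dt) * [p*0.010779 + (1-p)*0.211640] = 0.118944; exercise = 0.020000; V(0,0) = max -> 0.118944

Answer: Price = V(0,0) = 0.1189


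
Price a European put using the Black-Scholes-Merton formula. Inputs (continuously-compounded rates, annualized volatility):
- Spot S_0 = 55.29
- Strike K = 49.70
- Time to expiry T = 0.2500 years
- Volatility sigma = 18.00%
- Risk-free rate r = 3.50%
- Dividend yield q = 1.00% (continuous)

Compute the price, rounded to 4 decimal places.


d1 = (ln(S/K) + (r - q + 0.5*sigma^2) * T) / (sigma * sqrt(T)) = 1.29874586
d2 = d1 - sigma * sqrt(T) = 1.20874586
exp(-rT) = 0.99128817; exp(-qT) = 0.99750312
P = K * exp(-rT) * N(-d2) - S_0 * exp(-qT) * N(-d1)
N(-d1) = 0.09701558; N(-d2) = 0.11338025
P = 49.7000 * 0.99128817 * 0.11338025 - 55.2900 * 0.99750312 * 0.09701558 = 0.2353

Answer: Price = 0.2353


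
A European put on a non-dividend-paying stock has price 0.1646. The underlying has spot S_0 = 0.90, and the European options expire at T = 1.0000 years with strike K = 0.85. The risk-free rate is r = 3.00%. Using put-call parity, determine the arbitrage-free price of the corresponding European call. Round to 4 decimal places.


Put-call parity: C - P = S_0 * exp(-qT) - K * exp(-rT).
S_0 * exp(-qT) = 0.9000 * 1.00000000 = 0.90000000
K * exp(-rT) = 0.8500 * 0.97044553 = 0.82487870
C = P + S*exp(-qT) - K*exp(-rT)
C = 0.1646 + 0.90000000 - 0.82487870 = 0.2397

Answer: Call price = 0.2397


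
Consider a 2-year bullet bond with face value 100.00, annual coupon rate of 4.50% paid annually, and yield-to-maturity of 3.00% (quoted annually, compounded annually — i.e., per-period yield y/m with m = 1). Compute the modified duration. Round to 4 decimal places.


Answer: Modified duration = 1.9005

Derivation:
Coupon per period c = face * coupon_rate / m = 4.500000
Periods per year m = 1; per-period yield y/m = 0.030000
Number of cashflows N = 2
Cashflows (t years, CF_t, discount factor 1/(1+y/m)^(m*t), PV):
  t = 1.0000: CF_t = 4.500000, DF = 0.970874, PV = 4.368932
  t = 2.0000: CF_t = 104.500000, DF = 0.942596, PV = 98.501273
Price P = sum_t PV_t = 102.870205
First compute Macaulay numerator sum_t t * PV_t:
  t * PV_t at t = 1.0000: 4.368932
  t * PV_t at t = 2.0000: 197.002545
Macaulay duration D = 201.371477 / 102.870205 = 1.957530
Modified duration = D / (1 + y/m) = 1.957530 / (1 + 0.030000) = 1.900514


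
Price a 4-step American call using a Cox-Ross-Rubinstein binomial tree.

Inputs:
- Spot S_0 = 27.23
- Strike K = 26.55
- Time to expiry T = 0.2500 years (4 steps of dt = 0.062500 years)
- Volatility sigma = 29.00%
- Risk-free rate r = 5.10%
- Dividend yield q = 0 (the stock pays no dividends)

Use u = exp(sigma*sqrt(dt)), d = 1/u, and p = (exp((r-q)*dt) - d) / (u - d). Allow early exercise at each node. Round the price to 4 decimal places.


Answer: Price = V(0,0) = 2.1136

Derivation:
dt = T/N = 0.062500
u = exp(sigma*sqrt(dt)) = 1.075193; d = 1/u = 0.930066
p = (exp((r-q)*dt) - d) / (u - d) = 0.503881
Discount per step: exp(-r*dt) = 0.996818
Stock lattice S(k, i) with i counting down-moves:
  k=0: S(0,0) = 27.2300
  k=1: S(1,0) = 29.2775; S(1,1) = 25.3257
  k=2: S(2,0) = 31.4790; S(2,1) = 27.2300; S(2,2) = 23.5546
  k=3: S(3,0) = 33.8459; S(3,1) = 29.2775; S(3,2) = 25.3257; S(3,3) = 21.9073
  k=4: S(4,0) = 36.3909; S(4,1) = 31.4790; S(4,2) = 27.2300; S(4,3) = 23.5546; S(4,4) = 20.3752
Terminal payoffs V(N, i) = max(S_T - K, 0):
  V(4,0) = 9.840920; V(4,1) = 4.928957; V(4,2) = 0.680000; V(4,3) = 0.000000; V(4,4) = 0.000000
Backward induction: V(k, i) = exp(-r*dt) * [p * V(k+1, i) + (1-p) * V(k+1, i+1)]; then take max(V_cont, immediate exercise) for American.
  V(3,0) = exp(-r*dt) * [p*9.840920 + (1-p)*4.928957] = 7.380442; exercise = 7.295949; V(3,0) = max -> 7.380442
  V(3,1) = exp(-r*dt) * [p*4.928957 + (1-p)*0.680000] = 2.811994; exercise = 2.727500; V(3,1) = max -> 2.811994
  V(3,2) = exp(-r*dt) * [p*0.680000 + (1-p)*0.000000] = 0.341549; exercise = 0.000000; V(3,2) = max -> 0.341549
  V(3,3) = exp(-r*dt) * [p*0.000000 + (1-p)*0.000000] = 0.000000; exercise = 0.000000; V(3,3) = max -> 0.000000
  V(2,0) = exp(-r*dt) * [p*7.380442 + (1-p)*2.811994] = 5.097675; exercise = 4.928957; V(2,0) = max -> 5.097675
  V(2,1) = exp(-r*dt) * [p*2.811994 + (1-p)*0.341549] = 1.581312; exercise = 0.680000; V(2,1) = max -> 1.581312
  V(2,2) = exp(-r*dt) * [p*0.341549 + (1-p)*0.000000] = 0.171553; exercise = 0.000000; V(2,2) = max -> 0.171553
  V(1,0) = exp(-r*dt) * [p*5.097675 + (1-p)*1.581312] = 3.342471; exercise = 2.727500; V(1,0) = max -> 3.342471
  V(1,1) = exp(-r*dt) * [p*1.581312 + (1-p)*0.171553] = 0.879098; exercise = 0.000000; V(1,1) = max -> 0.879098
  V(0,0) = exp(-r*dt) * [p*3.342471 + (1-p)*0.879098] = 2.113598; exercise = 0.680000; V(0,0) = max -> 2.113598


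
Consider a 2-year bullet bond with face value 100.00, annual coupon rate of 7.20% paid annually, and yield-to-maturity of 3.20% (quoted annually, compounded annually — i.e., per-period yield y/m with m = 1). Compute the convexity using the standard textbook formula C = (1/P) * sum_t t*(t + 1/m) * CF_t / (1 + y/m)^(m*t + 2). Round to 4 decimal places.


Answer: Convexity = 5.3902

Derivation:
Coupon per period c = face * coupon_rate / m = 7.200000
Periods per year m = 1; per-period yield y/m = 0.032000
Number of cashflows N = 2
Cashflows (t years, CF_t, discount factor 1/(1+y/m)^(m*t), PV):
  t = 1.0000: CF_t = 7.200000, DF = 0.968992, PV = 6.976744
  t = 2.0000: CF_t = 107.200000, DF = 0.938946, PV = 100.655009
Price P = sum_t PV_t = 107.631753
Convexity numerator sum_t t*(t + 1/m) * CF_t / (1+y/m)^(m*t + 2):
  t = 1.0000: term = 13.101572
  t = 2.0000: term = 567.057693
Convexity = (1/P) * sum = 580.159265 / 107.631753 = 5.390224


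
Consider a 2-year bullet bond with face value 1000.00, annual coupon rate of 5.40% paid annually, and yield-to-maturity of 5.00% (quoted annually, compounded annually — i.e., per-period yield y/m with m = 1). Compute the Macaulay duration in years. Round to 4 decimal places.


Answer: Macaulay duration = 1.9490 years

Derivation:
Coupon per period c = face * coupon_rate / m = 54.000000
Periods per year m = 1; per-period yield y/m = 0.050000
Number of cashflows N = 2
Cashflows (t years, CF_t, discount factor 1/(1+y/m)^(m*t), PV):
  t = 1.0000: CF_t = 54.000000, DF = 0.952381, PV = 51.428571
  t = 2.0000: CF_t = 1054.000000, DF = 0.907029, PV = 956.009070
Price P = sum_t PV_t = 1007.437642
Macaulay numerator sum_t t * PV_t:
  t * PV_t at t = 1.0000: 51.428571
  t * PV_t at t = 2.0000: 1912.018141
Macaulay duration D = (sum_t t * PV_t) / P = 1963.446712 / 1007.437642 = 1.948951


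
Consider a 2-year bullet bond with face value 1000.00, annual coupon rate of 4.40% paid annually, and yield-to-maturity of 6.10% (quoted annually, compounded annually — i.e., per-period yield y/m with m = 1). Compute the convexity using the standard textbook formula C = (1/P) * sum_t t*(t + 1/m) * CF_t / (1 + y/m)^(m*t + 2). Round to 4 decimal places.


Answer: Convexity = 5.1778

Derivation:
Coupon per period c = face * coupon_rate / m = 44.000000
Periods per year m = 1; per-period yield y/m = 0.061000
Number of cashflows N = 2
Cashflows (t years, CF_t, discount factor 1/(1+y/m)^(m*t), PV):
  t = 1.0000: CF_t = 44.000000, DF = 0.942507, PV = 41.470311
  t = 2.0000: CF_t = 1044.000000, DF = 0.888320, PV = 927.405636
Price P = sum_t PV_t = 968.875947
Convexity numerator sum_t t*(t + 1/m) * CF_t / (1+y/m)^(m*t + 2):
  t = 1.0000: term = 73.677778
  t = 2.0000: term = 4942.995481
Convexity = (1/P) * sum = 5016.673259 / 968.875947 = 5.177828
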